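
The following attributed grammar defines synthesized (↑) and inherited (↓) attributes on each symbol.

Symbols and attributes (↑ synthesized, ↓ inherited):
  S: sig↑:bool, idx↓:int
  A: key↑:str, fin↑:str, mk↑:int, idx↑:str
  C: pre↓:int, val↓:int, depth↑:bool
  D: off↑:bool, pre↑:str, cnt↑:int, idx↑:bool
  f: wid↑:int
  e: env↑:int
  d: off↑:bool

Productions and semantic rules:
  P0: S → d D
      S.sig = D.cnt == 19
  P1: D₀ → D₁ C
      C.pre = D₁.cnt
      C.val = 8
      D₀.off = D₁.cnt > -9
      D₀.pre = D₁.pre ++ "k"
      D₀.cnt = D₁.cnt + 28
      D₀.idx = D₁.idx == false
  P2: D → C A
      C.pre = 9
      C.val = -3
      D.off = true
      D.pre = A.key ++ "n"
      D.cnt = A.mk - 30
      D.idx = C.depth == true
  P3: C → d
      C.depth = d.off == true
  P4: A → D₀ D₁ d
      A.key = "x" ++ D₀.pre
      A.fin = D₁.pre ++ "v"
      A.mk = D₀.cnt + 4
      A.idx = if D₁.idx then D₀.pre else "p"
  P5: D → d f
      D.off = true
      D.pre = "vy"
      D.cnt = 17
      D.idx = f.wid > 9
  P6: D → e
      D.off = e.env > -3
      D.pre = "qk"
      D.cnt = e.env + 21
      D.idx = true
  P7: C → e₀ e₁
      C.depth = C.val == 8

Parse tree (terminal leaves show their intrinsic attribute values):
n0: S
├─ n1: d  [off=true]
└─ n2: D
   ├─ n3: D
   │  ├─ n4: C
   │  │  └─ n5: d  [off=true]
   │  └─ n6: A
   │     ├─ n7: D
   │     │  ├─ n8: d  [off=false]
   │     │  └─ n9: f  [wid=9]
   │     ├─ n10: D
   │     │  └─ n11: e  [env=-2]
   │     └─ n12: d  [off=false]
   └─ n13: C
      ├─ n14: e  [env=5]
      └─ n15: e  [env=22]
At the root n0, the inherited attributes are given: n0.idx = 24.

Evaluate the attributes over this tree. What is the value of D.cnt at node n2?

1. n0.idx = 24  [given at root]
2. n1.off = true  [terminal]
3. n4.pre = 9  [9]
4. n4.val = -3  [-3]
5. n5.off = true  [terminal]
6. n4.depth = true  [d.off == true]
7. n8.off = false  [terminal]
8. n9.wid = 9  [terminal]
9. n7.off = true  [true]
10. n7.pre = "vy"  ["vy"]
11. n7.cnt = 17  [17]
12. n7.idx = false  [f.wid > 9]
13. n11.env = -2  [terminal]
14. n10.off = true  [e.env > -3]
15. n10.pre = "qk"  ["qk"]
16. n10.cnt = 19  [e.env + 21]
17. n10.idx = true  [true]
18. n12.off = false  [terminal]
19. n6.key = "xvy"  ["x" ++ D₀.pre]
20. n6.fin = "qkv"  [D₁.pre ++ "v"]
21. n6.mk = 21  [D₀.cnt + 4]
22. n6.idx = "vy"  [if D₁.idx then D₀.pre else "p"]
23. n3.off = true  [true]
24. n3.pre = "xvyn"  [A.key ++ "n"]
25. n3.cnt = -9  [A.mk - 30]
26. n3.idx = true  [C.depth == true]
27. n13.pre = -9  [D₁.cnt]
28. n13.val = 8  [8]
29. n14.env = 5  [terminal]
30. n15.env = 22  [terminal]
31. n13.depth = true  [C.val == 8]
32. n2.off = false  [D₁.cnt > -9]
33. n2.pre = "xvynk"  [D₁.pre ++ "k"]
34. n2.cnt = 19  [D₁.cnt + 28]
35. n2.idx = false  [D₁.idx == false]
36. n0.sig = true  [D.cnt == 19]

19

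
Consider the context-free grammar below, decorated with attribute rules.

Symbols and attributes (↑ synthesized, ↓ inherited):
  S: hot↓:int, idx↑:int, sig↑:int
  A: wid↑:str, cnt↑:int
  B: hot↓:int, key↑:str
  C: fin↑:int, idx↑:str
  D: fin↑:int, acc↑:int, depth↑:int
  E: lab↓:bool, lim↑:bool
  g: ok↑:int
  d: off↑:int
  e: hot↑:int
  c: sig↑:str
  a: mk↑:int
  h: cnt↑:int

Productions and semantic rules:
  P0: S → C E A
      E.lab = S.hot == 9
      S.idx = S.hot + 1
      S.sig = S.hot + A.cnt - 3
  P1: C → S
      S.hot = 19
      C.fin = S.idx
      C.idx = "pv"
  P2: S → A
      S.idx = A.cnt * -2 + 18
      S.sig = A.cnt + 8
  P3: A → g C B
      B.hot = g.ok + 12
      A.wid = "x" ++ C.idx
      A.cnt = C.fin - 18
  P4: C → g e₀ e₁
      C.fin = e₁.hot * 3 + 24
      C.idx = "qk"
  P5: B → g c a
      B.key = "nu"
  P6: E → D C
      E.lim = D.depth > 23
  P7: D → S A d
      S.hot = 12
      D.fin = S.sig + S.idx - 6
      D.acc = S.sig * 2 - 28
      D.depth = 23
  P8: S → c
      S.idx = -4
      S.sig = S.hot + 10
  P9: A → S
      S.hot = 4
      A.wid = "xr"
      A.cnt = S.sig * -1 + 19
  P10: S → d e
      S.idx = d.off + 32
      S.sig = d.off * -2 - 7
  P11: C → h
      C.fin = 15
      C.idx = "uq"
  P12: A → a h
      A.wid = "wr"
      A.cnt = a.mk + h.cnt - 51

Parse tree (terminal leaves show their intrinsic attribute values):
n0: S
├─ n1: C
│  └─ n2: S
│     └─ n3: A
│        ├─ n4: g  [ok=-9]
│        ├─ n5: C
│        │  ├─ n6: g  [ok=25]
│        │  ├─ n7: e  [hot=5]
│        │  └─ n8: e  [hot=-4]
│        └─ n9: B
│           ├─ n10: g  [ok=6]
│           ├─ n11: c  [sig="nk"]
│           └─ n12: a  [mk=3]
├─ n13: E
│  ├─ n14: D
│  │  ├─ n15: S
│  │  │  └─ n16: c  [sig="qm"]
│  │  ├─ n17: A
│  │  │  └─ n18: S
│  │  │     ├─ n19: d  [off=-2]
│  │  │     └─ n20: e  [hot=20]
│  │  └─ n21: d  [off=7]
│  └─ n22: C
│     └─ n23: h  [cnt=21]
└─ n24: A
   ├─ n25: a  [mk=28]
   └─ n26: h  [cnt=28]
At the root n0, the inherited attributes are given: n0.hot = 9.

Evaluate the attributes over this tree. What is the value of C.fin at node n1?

30

1. n0.hot = 9  [given at root]
2. n2.hot = 19  [19]
3. n4.ok = -9  [terminal]
4. n6.ok = 25  [terminal]
5. n7.hot = 5  [terminal]
6. n8.hot = -4  [terminal]
7. n5.fin = 12  [e₁.hot * 3 + 24]
8. n5.idx = "qk"  ["qk"]
9. n9.hot = 3  [g.ok + 12]
10. n10.ok = 6  [terminal]
11. n11.sig = "nk"  [terminal]
12. n12.mk = 3  [terminal]
13. n9.key = "nu"  ["nu"]
14. n3.wid = "xqk"  ["x" ++ C.idx]
15. n3.cnt = -6  [C.fin - 18]
16. n2.idx = 30  [A.cnt * -2 + 18]
17. n2.sig = 2  [A.cnt + 8]
18. n1.fin = 30  [S.idx]
19. n1.idx = "pv"  ["pv"]
20. n13.lab = true  [S.hot == 9]
21. n15.hot = 12  [12]
22. n16.sig = "qm"  [terminal]
23. n15.idx = -4  [-4]
24. n15.sig = 22  [S.hot + 10]
25. n18.hot = 4  [4]
26. n19.off = -2  [terminal]
27. n20.hot = 20  [terminal]
28. n18.idx = 30  [d.off + 32]
29. n18.sig = -3  [d.off * -2 - 7]
30. n17.wid = "xr"  ["xr"]
31. n17.cnt = 22  [S.sig * -1 + 19]
32. n21.off = 7  [terminal]
33. n14.fin = 12  [S.sig + S.idx - 6]
34. n14.acc = 16  [S.sig * 2 - 28]
35. n14.depth = 23  [23]
36. n23.cnt = 21  [terminal]
37. n22.fin = 15  [15]
38. n22.idx = "uq"  ["uq"]
39. n13.lim = false  [D.depth > 23]
40. n25.mk = 28  [terminal]
41. n26.cnt = 28  [terminal]
42. n24.wid = "wr"  ["wr"]
43. n24.cnt = 5  [a.mk + h.cnt - 51]
44. n0.idx = 10  [S.hot + 1]
45. n0.sig = 11  [S.hot + A.cnt - 3]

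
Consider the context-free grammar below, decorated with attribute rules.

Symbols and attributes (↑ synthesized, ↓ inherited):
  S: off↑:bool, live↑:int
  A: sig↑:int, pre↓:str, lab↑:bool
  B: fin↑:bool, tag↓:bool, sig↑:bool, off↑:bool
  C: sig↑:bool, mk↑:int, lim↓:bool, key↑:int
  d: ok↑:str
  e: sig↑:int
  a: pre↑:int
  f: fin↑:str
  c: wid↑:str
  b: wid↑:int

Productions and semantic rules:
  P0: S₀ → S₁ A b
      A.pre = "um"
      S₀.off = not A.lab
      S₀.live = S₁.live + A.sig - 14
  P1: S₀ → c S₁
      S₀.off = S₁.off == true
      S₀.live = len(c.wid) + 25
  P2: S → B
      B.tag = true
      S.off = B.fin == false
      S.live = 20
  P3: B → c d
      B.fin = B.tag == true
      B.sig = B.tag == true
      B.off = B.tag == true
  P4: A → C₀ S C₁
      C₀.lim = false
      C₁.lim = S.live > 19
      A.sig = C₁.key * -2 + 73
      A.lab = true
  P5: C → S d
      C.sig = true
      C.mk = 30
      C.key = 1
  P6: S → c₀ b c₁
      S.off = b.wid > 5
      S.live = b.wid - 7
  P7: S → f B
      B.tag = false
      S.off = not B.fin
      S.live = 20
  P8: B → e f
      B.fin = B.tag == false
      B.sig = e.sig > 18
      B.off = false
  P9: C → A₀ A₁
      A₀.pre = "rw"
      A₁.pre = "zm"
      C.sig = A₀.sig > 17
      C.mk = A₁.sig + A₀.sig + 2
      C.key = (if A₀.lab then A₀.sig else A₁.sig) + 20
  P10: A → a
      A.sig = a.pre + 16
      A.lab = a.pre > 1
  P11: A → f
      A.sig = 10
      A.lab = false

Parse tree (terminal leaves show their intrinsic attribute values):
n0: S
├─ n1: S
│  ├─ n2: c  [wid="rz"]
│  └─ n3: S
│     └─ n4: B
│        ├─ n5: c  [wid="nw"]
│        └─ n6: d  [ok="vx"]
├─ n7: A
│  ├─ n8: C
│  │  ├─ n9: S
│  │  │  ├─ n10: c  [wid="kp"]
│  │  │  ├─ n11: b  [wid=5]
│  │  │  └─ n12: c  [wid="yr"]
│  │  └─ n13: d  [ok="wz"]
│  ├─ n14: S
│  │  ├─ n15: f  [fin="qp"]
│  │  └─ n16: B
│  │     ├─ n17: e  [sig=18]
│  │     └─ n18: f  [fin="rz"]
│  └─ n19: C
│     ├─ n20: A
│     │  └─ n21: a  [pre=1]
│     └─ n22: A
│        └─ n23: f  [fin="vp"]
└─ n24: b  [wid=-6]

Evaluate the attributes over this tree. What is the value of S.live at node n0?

26

1. n2.wid = "rz"  [terminal]
2. n4.tag = true  [true]
3. n5.wid = "nw"  [terminal]
4. n6.ok = "vx"  [terminal]
5. n4.fin = true  [B.tag == true]
6. n4.sig = true  [B.tag == true]
7. n4.off = true  [B.tag == true]
8. n3.off = false  [B.fin == false]
9. n3.live = 20  [20]
10. n1.off = false  [S₁.off == true]
11. n1.live = 27  [len(c.wid) + 25]
12. n7.pre = "um"  ["um"]
13. n8.lim = false  [false]
14. n10.wid = "kp"  [terminal]
15. n11.wid = 5  [terminal]
16. n12.wid = "yr"  [terminal]
17. n9.off = false  [b.wid > 5]
18. n9.live = -2  [b.wid - 7]
19. n13.ok = "wz"  [terminal]
20. n8.sig = true  [true]
21. n8.mk = 30  [30]
22. n8.key = 1  [1]
23. n15.fin = "qp"  [terminal]
24. n16.tag = false  [false]
25. n17.sig = 18  [terminal]
26. n18.fin = "rz"  [terminal]
27. n16.fin = true  [B.tag == false]
28. n16.sig = false  [e.sig > 18]
29. n16.off = false  [false]
30. n14.off = false  [not B.fin]
31. n14.live = 20  [20]
32. n19.lim = true  [S.live > 19]
33. n20.pre = "rw"  ["rw"]
34. n21.pre = 1  [terminal]
35. n20.sig = 17  [a.pre + 16]
36. n20.lab = false  [a.pre > 1]
37. n22.pre = "zm"  ["zm"]
38. n23.fin = "vp"  [terminal]
39. n22.sig = 10  [10]
40. n22.lab = false  [false]
41. n19.sig = false  [A₀.sig > 17]
42. n19.mk = 29  [A₁.sig + A₀.sig + 2]
43. n19.key = 30  [(if A₀.lab then A₀.sig else A₁.sig) + 20]
44. n7.sig = 13  [C₁.key * -2 + 73]
45. n7.lab = true  [true]
46. n24.wid = -6  [terminal]
47. n0.off = false  [not A.lab]
48. n0.live = 26  [S₁.live + A.sig - 14]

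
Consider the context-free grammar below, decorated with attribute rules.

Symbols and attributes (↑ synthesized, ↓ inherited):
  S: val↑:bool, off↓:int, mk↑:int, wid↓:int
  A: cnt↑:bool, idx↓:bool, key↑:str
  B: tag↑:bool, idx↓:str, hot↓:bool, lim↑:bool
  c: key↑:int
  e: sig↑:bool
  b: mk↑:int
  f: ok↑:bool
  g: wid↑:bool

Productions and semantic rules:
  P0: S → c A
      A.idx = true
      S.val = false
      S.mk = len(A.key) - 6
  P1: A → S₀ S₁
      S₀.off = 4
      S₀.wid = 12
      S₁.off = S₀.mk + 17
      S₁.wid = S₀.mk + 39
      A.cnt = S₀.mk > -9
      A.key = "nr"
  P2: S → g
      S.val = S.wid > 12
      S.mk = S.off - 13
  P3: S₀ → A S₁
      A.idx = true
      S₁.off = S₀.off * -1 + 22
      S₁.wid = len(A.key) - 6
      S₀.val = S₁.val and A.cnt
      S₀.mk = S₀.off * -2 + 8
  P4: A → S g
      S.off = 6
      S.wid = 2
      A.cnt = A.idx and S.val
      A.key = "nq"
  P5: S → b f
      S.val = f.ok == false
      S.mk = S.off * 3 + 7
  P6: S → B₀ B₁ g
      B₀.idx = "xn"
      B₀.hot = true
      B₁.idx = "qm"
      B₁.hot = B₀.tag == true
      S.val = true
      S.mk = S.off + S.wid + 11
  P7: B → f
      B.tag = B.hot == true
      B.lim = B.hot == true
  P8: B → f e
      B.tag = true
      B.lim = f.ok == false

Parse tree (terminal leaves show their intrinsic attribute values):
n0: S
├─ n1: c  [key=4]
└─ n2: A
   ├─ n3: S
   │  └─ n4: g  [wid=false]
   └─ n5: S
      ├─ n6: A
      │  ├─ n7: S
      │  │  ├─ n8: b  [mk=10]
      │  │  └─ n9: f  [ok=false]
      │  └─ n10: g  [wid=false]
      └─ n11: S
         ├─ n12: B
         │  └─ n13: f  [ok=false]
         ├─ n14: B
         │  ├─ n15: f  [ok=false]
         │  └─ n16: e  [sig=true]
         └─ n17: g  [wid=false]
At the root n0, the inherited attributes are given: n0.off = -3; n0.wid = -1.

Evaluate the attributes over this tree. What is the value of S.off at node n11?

1. n0.off = -3  [given at root]
2. n0.wid = -1  [given at root]
3. n1.key = 4  [terminal]
4. n2.idx = true  [true]
5. n3.off = 4  [4]
6. n3.wid = 12  [12]
7. n4.wid = false  [terminal]
8. n3.val = false  [S.wid > 12]
9. n3.mk = -9  [S.off - 13]
10. n5.off = 8  [S₀.mk + 17]
11. n5.wid = 30  [S₀.mk + 39]
12. n6.idx = true  [true]
13. n7.off = 6  [6]
14. n7.wid = 2  [2]
15. n8.mk = 10  [terminal]
16. n9.ok = false  [terminal]
17. n7.val = true  [f.ok == false]
18. n7.mk = 25  [S.off * 3 + 7]
19. n10.wid = false  [terminal]
20. n6.cnt = true  [A.idx and S.val]
21. n6.key = "nq"  ["nq"]
22. n11.off = 14  [S₀.off * -1 + 22]
23. n11.wid = -4  [len(A.key) - 6]
24. n12.idx = "xn"  ["xn"]
25. n12.hot = true  [true]
26. n13.ok = false  [terminal]
27. n12.tag = true  [B.hot == true]
28. n12.lim = true  [B.hot == true]
29. n14.idx = "qm"  ["qm"]
30. n14.hot = true  [B₀.tag == true]
31. n15.ok = false  [terminal]
32. n16.sig = true  [terminal]
33. n14.tag = true  [true]
34. n14.lim = true  [f.ok == false]
35. n17.wid = false  [terminal]
36. n11.val = true  [true]
37. n11.mk = 21  [S.off + S.wid + 11]
38. n5.val = true  [S₁.val and A.cnt]
39. n5.mk = -8  [S₀.off * -2 + 8]
40. n2.cnt = false  [S₀.mk > -9]
41. n2.key = "nr"  ["nr"]
42. n0.val = false  [false]
43. n0.mk = -4  [len(A.key) - 6]

14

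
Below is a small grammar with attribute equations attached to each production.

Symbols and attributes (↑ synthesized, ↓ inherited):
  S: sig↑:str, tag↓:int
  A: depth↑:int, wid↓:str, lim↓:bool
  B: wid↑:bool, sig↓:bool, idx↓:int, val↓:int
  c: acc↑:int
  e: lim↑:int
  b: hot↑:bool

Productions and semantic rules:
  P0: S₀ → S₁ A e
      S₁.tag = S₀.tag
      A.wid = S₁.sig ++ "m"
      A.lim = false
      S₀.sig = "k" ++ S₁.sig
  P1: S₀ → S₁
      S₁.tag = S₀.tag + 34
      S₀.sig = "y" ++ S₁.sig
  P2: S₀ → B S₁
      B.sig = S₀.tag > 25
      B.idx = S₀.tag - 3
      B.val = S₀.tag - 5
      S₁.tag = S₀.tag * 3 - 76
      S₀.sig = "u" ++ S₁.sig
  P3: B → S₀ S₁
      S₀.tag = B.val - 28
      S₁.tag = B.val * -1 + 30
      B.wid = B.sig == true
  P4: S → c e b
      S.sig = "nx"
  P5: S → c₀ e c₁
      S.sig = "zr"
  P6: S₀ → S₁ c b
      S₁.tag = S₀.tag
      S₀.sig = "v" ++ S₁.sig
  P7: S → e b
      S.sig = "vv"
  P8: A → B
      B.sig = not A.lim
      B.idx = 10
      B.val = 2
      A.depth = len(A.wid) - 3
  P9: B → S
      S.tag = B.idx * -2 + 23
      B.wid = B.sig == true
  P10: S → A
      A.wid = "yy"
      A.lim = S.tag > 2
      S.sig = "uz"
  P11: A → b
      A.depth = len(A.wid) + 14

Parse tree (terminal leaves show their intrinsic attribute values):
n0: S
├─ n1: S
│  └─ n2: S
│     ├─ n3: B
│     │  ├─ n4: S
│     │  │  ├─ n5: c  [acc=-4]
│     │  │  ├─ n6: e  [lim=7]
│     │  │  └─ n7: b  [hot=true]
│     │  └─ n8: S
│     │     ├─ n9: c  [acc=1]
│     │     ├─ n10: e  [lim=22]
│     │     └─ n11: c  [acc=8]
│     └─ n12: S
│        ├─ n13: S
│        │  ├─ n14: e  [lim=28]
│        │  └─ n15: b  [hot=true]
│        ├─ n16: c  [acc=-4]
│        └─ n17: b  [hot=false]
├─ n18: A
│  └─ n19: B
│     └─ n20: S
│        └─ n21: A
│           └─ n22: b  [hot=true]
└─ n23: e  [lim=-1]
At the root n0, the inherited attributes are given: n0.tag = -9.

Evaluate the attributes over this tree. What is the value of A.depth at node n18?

3

1. n0.tag = -9  [given at root]
2. n1.tag = -9  [S₀.tag]
3. n2.tag = 25  [S₀.tag + 34]
4. n3.sig = false  [S₀.tag > 25]
5. n3.idx = 22  [S₀.tag - 3]
6. n3.val = 20  [S₀.tag - 5]
7. n4.tag = -8  [B.val - 28]
8. n5.acc = -4  [terminal]
9. n6.lim = 7  [terminal]
10. n7.hot = true  [terminal]
11. n4.sig = "nx"  ["nx"]
12. n8.tag = 10  [B.val * -1 + 30]
13. n9.acc = 1  [terminal]
14. n10.lim = 22  [terminal]
15. n11.acc = 8  [terminal]
16. n8.sig = "zr"  ["zr"]
17. n3.wid = false  [B.sig == true]
18. n12.tag = -1  [S₀.tag * 3 - 76]
19. n13.tag = -1  [S₀.tag]
20. n14.lim = 28  [terminal]
21. n15.hot = true  [terminal]
22. n13.sig = "vv"  ["vv"]
23. n16.acc = -4  [terminal]
24. n17.hot = false  [terminal]
25. n12.sig = "vvv"  ["v" ++ S₁.sig]
26. n2.sig = "uvvv"  ["u" ++ S₁.sig]
27. n1.sig = "yuvvv"  ["y" ++ S₁.sig]
28. n18.wid = "yuvvvm"  [S₁.sig ++ "m"]
29. n18.lim = false  [false]
30. n19.sig = true  [not A.lim]
31. n19.idx = 10  [10]
32. n19.val = 2  [2]
33. n20.tag = 3  [B.idx * -2 + 23]
34. n21.wid = "yy"  ["yy"]
35. n21.lim = true  [S.tag > 2]
36. n22.hot = true  [terminal]
37. n21.depth = 16  [len(A.wid) + 14]
38. n20.sig = "uz"  ["uz"]
39. n19.wid = true  [B.sig == true]
40. n18.depth = 3  [len(A.wid) - 3]
41. n23.lim = -1  [terminal]
42. n0.sig = "kyuvvv"  ["k" ++ S₁.sig]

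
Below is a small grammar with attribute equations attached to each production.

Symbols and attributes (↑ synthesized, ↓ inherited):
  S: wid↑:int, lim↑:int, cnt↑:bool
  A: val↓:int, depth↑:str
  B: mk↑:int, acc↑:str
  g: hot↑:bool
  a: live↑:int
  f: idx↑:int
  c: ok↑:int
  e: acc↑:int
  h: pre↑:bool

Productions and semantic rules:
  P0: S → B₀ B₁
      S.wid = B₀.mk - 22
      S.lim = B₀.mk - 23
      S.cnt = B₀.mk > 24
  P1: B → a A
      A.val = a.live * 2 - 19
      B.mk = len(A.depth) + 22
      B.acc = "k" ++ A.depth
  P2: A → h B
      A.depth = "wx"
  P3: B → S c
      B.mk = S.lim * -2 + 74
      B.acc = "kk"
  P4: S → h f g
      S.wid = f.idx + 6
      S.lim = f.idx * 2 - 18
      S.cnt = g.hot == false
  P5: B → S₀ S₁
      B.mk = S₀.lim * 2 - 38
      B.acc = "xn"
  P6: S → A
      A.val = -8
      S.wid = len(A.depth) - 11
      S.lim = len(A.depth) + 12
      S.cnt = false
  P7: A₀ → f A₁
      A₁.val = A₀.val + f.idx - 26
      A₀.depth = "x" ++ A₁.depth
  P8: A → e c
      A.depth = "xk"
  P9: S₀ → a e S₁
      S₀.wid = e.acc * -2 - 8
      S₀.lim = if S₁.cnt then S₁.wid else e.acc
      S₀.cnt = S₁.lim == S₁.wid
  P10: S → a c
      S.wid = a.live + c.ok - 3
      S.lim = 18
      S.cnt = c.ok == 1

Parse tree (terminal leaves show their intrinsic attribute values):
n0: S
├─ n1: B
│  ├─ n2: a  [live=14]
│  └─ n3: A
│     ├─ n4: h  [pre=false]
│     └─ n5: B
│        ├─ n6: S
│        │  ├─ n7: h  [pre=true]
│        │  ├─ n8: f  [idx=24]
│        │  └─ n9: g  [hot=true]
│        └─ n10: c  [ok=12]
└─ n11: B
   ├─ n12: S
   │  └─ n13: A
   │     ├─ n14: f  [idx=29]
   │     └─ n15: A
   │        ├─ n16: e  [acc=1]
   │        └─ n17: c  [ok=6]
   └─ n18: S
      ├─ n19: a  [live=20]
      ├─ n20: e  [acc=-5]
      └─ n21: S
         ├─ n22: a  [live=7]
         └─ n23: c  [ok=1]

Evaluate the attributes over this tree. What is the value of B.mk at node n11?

1. n2.live = 14  [terminal]
2. n3.val = 9  [a.live * 2 - 19]
3. n4.pre = false  [terminal]
4. n7.pre = true  [terminal]
5. n8.idx = 24  [terminal]
6. n9.hot = true  [terminal]
7. n6.wid = 30  [f.idx + 6]
8. n6.lim = 30  [f.idx * 2 - 18]
9. n6.cnt = false  [g.hot == false]
10. n10.ok = 12  [terminal]
11. n5.mk = 14  [S.lim * -2 + 74]
12. n5.acc = "kk"  ["kk"]
13. n3.depth = "wx"  ["wx"]
14. n1.mk = 24  [len(A.depth) + 22]
15. n1.acc = "kwx"  ["k" ++ A.depth]
16. n13.val = -8  [-8]
17. n14.idx = 29  [terminal]
18. n15.val = -5  [A₀.val + f.idx - 26]
19. n16.acc = 1  [terminal]
20. n17.ok = 6  [terminal]
21. n15.depth = "xk"  ["xk"]
22. n13.depth = "xxk"  ["x" ++ A₁.depth]
23. n12.wid = -8  [len(A.depth) - 11]
24. n12.lim = 15  [len(A.depth) + 12]
25. n12.cnt = false  [false]
26. n19.live = 20  [terminal]
27. n20.acc = -5  [terminal]
28. n22.live = 7  [terminal]
29. n23.ok = 1  [terminal]
30. n21.wid = 5  [a.live + c.ok - 3]
31. n21.lim = 18  [18]
32. n21.cnt = true  [c.ok == 1]
33. n18.wid = 2  [e.acc * -2 - 8]
34. n18.lim = 5  [if S₁.cnt then S₁.wid else e.acc]
35. n18.cnt = false  [S₁.lim == S₁.wid]
36. n11.mk = -8  [S₀.lim * 2 - 38]
37. n11.acc = "xn"  ["xn"]
38. n0.wid = 2  [B₀.mk - 22]
39. n0.lim = 1  [B₀.mk - 23]
40. n0.cnt = false  [B₀.mk > 24]

-8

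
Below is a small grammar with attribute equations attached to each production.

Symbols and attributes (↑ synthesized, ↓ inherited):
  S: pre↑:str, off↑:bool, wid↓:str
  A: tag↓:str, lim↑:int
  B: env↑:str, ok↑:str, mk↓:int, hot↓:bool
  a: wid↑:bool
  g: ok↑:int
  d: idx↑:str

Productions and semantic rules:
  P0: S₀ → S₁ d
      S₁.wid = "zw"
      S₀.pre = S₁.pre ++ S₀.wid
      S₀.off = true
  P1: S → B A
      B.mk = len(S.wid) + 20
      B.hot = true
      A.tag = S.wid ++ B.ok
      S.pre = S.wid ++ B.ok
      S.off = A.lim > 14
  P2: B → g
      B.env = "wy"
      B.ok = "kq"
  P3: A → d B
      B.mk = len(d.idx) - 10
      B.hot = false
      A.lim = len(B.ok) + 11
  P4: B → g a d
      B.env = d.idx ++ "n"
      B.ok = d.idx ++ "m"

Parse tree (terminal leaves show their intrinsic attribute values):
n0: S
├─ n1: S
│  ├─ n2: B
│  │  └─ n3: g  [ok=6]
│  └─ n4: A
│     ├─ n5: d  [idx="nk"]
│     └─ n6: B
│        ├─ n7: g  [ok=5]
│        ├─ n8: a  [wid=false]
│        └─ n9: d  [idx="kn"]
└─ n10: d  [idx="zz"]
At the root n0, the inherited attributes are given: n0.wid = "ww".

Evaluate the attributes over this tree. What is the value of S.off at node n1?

1. n0.wid = "ww"  [given at root]
2. n1.wid = "zw"  ["zw"]
3. n2.mk = 22  [len(S.wid) + 20]
4. n2.hot = true  [true]
5. n3.ok = 6  [terminal]
6. n2.env = "wy"  ["wy"]
7. n2.ok = "kq"  ["kq"]
8. n4.tag = "zwkq"  [S.wid ++ B.ok]
9. n5.idx = "nk"  [terminal]
10. n6.mk = -8  [len(d.idx) - 10]
11. n6.hot = false  [false]
12. n7.ok = 5  [terminal]
13. n8.wid = false  [terminal]
14. n9.idx = "kn"  [terminal]
15. n6.env = "knn"  [d.idx ++ "n"]
16. n6.ok = "knm"  [d.idx ++ "m"]
17. n4.lim = 14  [len(B.ok) + 11]
18. n1.pre = "zwkq"  [S.wid ++ B.ok]
19. n1.off = false  [A.lim > 14]
20. n10.idx = "zz"  [terminal]
21. n0.pre = "zwkqww"  [S₁.pre ++ S₀.wid]
22. n0.off = true  [true]

false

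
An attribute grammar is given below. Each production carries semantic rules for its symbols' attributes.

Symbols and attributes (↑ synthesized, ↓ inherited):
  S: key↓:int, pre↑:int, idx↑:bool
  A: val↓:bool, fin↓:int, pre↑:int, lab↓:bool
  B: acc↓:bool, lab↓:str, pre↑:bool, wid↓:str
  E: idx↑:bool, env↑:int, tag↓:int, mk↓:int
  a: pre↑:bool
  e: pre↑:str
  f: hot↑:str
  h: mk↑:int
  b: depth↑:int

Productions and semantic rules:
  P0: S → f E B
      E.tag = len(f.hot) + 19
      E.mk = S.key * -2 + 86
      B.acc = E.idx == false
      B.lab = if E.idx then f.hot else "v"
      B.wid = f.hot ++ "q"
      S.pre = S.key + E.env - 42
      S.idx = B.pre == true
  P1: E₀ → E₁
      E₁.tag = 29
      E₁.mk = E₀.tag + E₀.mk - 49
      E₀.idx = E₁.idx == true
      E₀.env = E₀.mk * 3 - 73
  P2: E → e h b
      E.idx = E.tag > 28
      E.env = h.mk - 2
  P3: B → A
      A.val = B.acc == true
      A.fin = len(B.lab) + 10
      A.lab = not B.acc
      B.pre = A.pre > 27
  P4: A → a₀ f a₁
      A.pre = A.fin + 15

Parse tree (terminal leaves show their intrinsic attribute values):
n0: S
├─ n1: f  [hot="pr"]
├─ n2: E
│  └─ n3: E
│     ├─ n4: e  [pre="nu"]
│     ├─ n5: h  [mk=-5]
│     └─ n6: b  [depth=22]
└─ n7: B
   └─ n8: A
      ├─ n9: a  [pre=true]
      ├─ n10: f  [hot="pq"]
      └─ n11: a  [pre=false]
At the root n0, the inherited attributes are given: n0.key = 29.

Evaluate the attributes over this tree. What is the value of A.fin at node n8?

1. n0.key = 29  [given at root]
2. n1.hot = "pr"  [terminal]
3. n2.tag = 21  [len(f.hot) + 19]
4. n2.mk = 28  [S.key * -2 + 86]
5. n3.tag = 29  [29]
6. n3.mk = 0  [E₀.tag + E₀.mk - 49]
7. n4.pre = "nu"  [terminal]
8. n5.mk = -5  [terminal]
9. n6.depth = 22  [terminal]
10. n3.idx = true  [E.tag > 28]
11. n3.env = -7  [h.mk - 2]
12. n2.idx = true  [E₁.idx == true]
13. n2.env = 11  [E₀.mk * 3 - 73]
14. n7.acc = false  [E.idx == false]
15. n7.lab = "pr"  [if E.idx then f.hot else "v"]
16. n7.wid = "prq"  [f.hot ++ "q"]
17. n8.val = false  [B.acc == true]
18. n8.fin = 12  [len(B.lab) + 10]
19. n8.lab = true  [not B.acc]
20. n9.pre = true  [terminal]
21. n10.hot = "pq"  [terminal]
22. n11.pre = false  [terminal]
23. n8.pre = 27  [A.fin + 15]
24. n7.pre = false  [A.pre > 27]
25. n0.pre = -2  [S.key + E.env - 42]
26. n0.idx = false  [B.pre == true]

12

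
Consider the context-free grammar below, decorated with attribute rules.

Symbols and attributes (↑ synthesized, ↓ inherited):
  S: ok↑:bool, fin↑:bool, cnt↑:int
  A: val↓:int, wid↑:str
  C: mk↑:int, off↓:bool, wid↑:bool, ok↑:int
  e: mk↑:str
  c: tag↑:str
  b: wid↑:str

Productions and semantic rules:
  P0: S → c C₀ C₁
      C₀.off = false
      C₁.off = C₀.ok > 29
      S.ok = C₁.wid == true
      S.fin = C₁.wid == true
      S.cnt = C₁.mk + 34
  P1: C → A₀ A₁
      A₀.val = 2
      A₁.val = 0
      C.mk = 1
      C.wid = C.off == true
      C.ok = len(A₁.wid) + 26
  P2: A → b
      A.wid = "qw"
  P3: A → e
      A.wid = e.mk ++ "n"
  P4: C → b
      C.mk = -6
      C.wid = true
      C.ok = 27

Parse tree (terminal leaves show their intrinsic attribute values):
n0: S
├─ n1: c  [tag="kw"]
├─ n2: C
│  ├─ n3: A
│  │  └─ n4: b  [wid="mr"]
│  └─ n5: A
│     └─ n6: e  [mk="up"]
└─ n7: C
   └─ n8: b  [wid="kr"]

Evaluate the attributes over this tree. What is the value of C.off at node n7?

1. n1.tag = "kw"  [terminal]
2. n2.off = false  [false]
3. n3.val = 2  [2]
4. n4.wid = "mr"  [terminal]
5. n3.wid = "qw"  ["qw"]
6. n5.val = 0  [0]
7. n6.mk = "up"  [terminal]
8. n5.wid = "upn"  [e.mk ++ "n"]
9. n2.mk = 1  [1]
10. n2.wid = false  [C.off == true]
11. n2.ok = 29  [len(A₁.wid) + 26]
12. n7.off = false  [C₀.ok > 29]
13. n8.wid = "kr"  [terminal]
14. n7.mk = -6  [-6]
15. n7.wid = true  [true]
16. n7.ok = 27  [27]
17. n0.ok = true  [C₁.wid == true]
18. n0.fin = true  [C₁.wid == true]
19. n0.cnt = 28  [C₁.mk + 34]

false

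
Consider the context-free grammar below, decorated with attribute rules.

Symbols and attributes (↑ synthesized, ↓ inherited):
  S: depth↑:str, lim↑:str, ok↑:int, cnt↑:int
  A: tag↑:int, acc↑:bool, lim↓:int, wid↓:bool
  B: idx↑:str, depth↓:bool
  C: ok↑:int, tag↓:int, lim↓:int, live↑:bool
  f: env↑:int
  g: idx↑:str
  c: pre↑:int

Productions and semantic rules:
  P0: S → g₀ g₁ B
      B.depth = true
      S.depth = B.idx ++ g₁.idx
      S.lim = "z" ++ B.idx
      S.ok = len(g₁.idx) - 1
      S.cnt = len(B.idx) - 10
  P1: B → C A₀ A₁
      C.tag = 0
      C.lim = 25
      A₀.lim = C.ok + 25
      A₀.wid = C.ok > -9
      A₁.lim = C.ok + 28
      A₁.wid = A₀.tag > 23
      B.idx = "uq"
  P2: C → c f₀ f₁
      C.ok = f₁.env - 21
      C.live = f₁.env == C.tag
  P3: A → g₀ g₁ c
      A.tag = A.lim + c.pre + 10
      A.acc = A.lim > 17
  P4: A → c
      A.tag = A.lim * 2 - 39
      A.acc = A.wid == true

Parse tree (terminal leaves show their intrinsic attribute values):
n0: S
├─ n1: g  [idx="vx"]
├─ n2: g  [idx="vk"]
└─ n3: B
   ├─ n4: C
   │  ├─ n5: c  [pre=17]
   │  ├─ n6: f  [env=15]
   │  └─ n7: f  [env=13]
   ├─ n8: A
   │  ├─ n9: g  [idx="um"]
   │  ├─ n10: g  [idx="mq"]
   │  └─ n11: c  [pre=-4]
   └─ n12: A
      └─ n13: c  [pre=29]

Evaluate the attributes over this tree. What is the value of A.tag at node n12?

1

1. n1.idx = "vx"  [terminal]
2. n2.idx = "vk"  [terminal]
3. n3.depth = true  [true]
4. n4.tag = 0  [0]
5. n4.lim = 25  [25]
6. n5.pre = 17  [terminal]
7. n6.env = 15  [terminal]
8. n7.env = 13  [terminal]
9. n4.ok = -8  [f₁.env - 21]
10. n4.live = false  [f₁.env == C.tag]
11. n8.lim = 17  [C.ok + 25]
12. n8.wid = true  [C.ok > -9]
13. n9.idx = "um"  [terminal]
14. n10.idx = "mq"  [terminal]
15. n11.pre = -4  [terminal]
16. n8.tag = 23  [A.lim + c.pre + 10]
17. n8.acc = false  [A.lim > 17]
18. n12.lim = 20  [C.ok + 28]
19. n12.wid = false  [A₀.tag > 23]
20. n13.pre = 29  [terminal]
21. n12.tag = 1  [A.lim * 2 - 39]
22. n12.acc = false  [A.wid == true]
23. n3.idx = "uq"  ["uq"]
24. n0.depth = "uqvk"  [B.idx ++ g₁.idx]
25. n0.lim = "zuq"  ["z" ++ B.idx]
26. n0.ok = 1  [len(g₁.idx) - 1]
27. n0.cnt = -8  [len(B.idx) - 10]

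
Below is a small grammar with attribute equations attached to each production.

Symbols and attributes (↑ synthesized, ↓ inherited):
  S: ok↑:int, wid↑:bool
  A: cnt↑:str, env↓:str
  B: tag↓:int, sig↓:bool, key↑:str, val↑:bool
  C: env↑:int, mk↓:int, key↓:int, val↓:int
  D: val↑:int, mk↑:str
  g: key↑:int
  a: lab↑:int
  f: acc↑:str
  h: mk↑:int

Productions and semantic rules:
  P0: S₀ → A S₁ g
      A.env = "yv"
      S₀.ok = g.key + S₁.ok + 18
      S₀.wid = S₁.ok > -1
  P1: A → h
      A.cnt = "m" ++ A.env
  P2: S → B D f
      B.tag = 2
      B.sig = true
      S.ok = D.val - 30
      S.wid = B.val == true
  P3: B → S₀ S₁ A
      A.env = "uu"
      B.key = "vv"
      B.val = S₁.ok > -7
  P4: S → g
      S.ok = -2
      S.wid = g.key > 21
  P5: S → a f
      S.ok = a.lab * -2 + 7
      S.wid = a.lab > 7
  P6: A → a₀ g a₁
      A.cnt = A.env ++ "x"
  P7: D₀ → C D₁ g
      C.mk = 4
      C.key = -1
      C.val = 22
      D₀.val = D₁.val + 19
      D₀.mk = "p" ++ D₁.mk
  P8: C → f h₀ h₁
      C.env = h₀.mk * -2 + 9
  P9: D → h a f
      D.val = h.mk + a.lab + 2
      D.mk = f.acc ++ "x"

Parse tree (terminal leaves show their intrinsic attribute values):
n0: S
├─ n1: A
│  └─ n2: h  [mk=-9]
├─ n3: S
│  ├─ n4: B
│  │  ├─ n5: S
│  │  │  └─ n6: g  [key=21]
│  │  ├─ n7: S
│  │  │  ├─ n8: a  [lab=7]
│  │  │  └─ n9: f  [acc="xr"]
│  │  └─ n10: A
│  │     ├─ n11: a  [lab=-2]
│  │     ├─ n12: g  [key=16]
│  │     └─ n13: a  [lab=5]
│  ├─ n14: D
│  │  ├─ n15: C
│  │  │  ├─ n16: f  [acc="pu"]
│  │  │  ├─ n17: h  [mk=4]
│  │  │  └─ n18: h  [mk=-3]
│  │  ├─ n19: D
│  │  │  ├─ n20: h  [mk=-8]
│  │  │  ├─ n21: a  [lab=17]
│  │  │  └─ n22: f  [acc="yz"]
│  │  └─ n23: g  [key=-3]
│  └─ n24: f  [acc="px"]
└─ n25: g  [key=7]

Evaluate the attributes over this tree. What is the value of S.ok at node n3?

1. n1.env = "yv"  ["yv"]
2. n2.mk = -9  [terminal]
3. n1.cnt = "myv"  ["m" ++ A.env]
4. n4.tag = 2  [2]
5. n4.sig = true  [true]
6. n6.key = 21  [terminal]
7. n5.ok = -2  [-2]
8. n5.wid = false  [g.key > 21]
9. n8.lab = 7  [terminal]
10. n9.acc = "xr"  [terminal]
11. n7.ok = -7  [a.lab * -2 + 7]
12. n7.wid = false  [a.lab > 7]
13. n10.env = "uu"  ["uu"]
14. n11.lab = -2  [terminal]
15. n12.key = 16  [terminal]
16. n13.lab = 5  [terminal]
17. n10.cnt = "uux"  [A.env ++ "x"]
18. n4.key = "vv"  ["vv"]
19. n4.val = false  [S₁.ok > -7]
20. n15.mk = 4  [4]
21. n15.key = -1  [-1]
22. n15.val = 22  [22]
23. n16.acc = "pu"  [terminal]
24. n17.mk = 4  [terminal]
25. n18.mk = -3  [terminal]
26. n15.env = 1  [h₀.mk * -2 + 9]
27. n20.mk = -8  [terminal]
28. n21.lab = 17  [terminal]
29. n22.acc = "yz"  [terminal]
30. n19.val = 11  [h.mk + a.lab + 2]
31. n19.mk = "yzx"  [f.acc ++ "x"]
32. n23.key = -3  [terminal]
33. n14.val = 30  [D₁.val + 19]
34. n14.mk = "pyzx"  ["p" ++ D₁.mk]
35. n24.acc = "px"  [terminal]
36. n3.ok = 0  [D.val - 30]
37. n3.wid = false  [B.val == true]
38. n25.key = 7  [terminal]
39. n0.ok = 25  [g.key + S₁.ok + 18]
40. n0.wid = true  [S₁.ok > -1]

0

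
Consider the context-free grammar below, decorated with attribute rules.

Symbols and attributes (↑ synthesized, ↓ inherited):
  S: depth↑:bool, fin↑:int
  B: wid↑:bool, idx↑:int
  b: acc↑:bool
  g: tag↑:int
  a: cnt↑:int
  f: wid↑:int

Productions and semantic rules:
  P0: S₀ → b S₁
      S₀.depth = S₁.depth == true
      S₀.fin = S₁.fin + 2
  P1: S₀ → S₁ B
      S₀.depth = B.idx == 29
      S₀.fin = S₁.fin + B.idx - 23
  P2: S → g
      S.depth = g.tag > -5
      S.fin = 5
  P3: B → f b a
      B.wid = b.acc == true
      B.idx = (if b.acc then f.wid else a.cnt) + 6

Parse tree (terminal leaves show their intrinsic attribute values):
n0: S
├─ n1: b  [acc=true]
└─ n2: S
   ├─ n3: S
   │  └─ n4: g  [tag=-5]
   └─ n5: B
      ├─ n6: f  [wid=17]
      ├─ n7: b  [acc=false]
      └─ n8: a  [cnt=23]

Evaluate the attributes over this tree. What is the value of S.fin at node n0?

13

1. n1.acc = true  [terminal]
2. n4.tag = -5  [terminal]
3. n3.depth = false  [g.tag > -5]
4. n3.fin = 5  [5]
5. n6.wid = 17  [terminal]
6. n7.acc = false  [terminal]
7. n8.cnt = 23  [terminal]
8. n5.wid = false  [b.acc == true]
9. n5.idx = 29  [(if b.acc then f.wid else a.cnt) + 6]
10. n2.depth = true  [B.idx == 29]
11. n2.fin = 11  [S₁.fin + B.idx - 23]
12. n0.depth = true  [S₁.depth == true]
13. n0.fin = 13  [S₁.fin + 2]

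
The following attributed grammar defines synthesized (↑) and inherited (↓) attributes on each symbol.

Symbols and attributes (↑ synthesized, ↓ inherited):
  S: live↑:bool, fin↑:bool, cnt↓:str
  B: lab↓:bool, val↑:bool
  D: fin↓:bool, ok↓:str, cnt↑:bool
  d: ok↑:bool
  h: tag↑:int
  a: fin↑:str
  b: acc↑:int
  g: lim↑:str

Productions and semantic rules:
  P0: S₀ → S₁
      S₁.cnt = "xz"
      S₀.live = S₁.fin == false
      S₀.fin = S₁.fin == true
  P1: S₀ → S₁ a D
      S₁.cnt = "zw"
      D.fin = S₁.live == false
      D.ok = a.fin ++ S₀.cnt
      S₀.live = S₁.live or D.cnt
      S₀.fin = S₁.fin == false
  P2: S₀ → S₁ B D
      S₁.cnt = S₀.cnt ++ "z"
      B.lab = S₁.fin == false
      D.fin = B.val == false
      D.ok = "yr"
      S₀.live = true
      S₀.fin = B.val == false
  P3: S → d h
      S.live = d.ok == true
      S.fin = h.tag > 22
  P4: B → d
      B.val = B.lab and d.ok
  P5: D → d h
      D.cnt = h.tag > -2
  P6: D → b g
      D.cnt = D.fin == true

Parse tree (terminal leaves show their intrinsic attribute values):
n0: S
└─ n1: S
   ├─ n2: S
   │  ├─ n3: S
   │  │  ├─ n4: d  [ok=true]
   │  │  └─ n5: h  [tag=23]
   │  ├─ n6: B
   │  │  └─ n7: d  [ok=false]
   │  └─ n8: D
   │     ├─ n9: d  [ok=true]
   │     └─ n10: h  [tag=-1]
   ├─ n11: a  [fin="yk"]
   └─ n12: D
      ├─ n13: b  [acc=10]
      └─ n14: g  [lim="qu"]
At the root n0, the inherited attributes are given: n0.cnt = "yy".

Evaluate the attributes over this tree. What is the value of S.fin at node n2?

1. n0.cnt = "yy"  [given at root]
2. n1.cnt = "xz"  ["xz"]
3. n2.cnt = "zw"  ["zw"]
4. n3.cnt = "zwz"  [S₀.cnt ++ "z"]
5. n4.ok = true  [terminal]
6. n5.tag = 23  [terminal]
7. n3.live = true  [d.ok == true]
8. n3.fin = true  [h.tag > 22]
9. n6.lab = false  [S₁.fin == false]
10. n7.ok = false  [terminal]
11. n6.val = false  [B.lab and d.ok]
12. n8.fin = true  [B.val == false]
13. n8.ok = "yr"  ["yr"]
14. n9.ok = true  [terminal]
15. n10.tag = -1  [terminal]
16. n8.cnt = true  [h.tag > -2]
17. n2.live = true  [true]
18. n2.fin = true  [B.val == false]
19. n11.fin = "yk"  [terminal]
20. n12.fin = false  [S₁.live == false]
21. n12.ok = "ykxz"  [a.fin ++ S₀.cnt]
22. n13.acc = 10  [terminal]
23. n14.lim = "qu"  [terminal]
24. n12.cnt = false  [D.fin == true]
25. n1.live = true  [S₁.live or D.cnt]
26. n1.fin = false  [S₁.fin == false]
27. n0.live = true  [S₁.fin == false]
28. n0.fin = false  [S₁.fin == true]

true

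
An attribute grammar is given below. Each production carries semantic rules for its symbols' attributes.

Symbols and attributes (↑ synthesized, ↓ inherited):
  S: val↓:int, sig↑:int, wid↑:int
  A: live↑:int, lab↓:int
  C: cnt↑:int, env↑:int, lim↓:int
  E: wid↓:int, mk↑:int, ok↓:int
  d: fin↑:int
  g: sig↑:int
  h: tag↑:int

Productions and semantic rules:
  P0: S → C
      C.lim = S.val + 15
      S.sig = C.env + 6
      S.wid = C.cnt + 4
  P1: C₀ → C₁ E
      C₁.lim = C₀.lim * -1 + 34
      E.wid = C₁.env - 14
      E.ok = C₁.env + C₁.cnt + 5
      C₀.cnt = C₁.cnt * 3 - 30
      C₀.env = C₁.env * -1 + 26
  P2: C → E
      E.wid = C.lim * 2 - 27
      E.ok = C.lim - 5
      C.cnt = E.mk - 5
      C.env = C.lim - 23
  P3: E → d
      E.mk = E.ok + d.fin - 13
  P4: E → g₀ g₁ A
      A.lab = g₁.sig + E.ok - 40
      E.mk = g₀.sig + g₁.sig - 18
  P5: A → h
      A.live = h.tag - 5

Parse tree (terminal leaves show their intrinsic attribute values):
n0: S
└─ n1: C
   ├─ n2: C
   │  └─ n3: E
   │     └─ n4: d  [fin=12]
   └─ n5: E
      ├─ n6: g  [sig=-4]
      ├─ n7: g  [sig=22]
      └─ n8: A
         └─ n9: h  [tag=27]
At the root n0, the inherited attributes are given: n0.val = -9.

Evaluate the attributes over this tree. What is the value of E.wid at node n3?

1. n0.val = -9  [given at root]
2. n1.lim = 6  [S.val + 15]
3. n2.lim = 28  [C₀.lim * -1 + 34]
4. n3.wid = 29  [C.lim * 2 - 27]
5. n3.ok = 23  [C.lim - 5]
6. n4.fin = 12  [terminal]
7. n3.mk = 22  [E.ok + d.fin - 13]
8. n2.cnt = 17  [E.mk - 5]
9. n2.env = 5  [C.lim - 23]
10. n5.wid = -9  [C₁.env - 14]
11. n5.ok = 27  [C₁.env + C₁.cnt + 5]
12. n6.sig = -4  [terminal]
13. n7.sig = 22  [terminal]
14. n8.lab = 9  [g₁.sig + E.ok - 40]
15. n9.tag = 27  [terminal]
16. n8.live = 22  [h.tag - 5]
17. n5.mk = 0  [g₀.sig + g₁.sig - 18]
18. n1.cnt = 21  [C₁.cnt * 3 - 30]
19. n1.env = 21  [C₁.env * -1 + 26]
20. n0.sig = 27  [C.env + 6]
21. n0.wid = 25  [C.cnt + 4]

29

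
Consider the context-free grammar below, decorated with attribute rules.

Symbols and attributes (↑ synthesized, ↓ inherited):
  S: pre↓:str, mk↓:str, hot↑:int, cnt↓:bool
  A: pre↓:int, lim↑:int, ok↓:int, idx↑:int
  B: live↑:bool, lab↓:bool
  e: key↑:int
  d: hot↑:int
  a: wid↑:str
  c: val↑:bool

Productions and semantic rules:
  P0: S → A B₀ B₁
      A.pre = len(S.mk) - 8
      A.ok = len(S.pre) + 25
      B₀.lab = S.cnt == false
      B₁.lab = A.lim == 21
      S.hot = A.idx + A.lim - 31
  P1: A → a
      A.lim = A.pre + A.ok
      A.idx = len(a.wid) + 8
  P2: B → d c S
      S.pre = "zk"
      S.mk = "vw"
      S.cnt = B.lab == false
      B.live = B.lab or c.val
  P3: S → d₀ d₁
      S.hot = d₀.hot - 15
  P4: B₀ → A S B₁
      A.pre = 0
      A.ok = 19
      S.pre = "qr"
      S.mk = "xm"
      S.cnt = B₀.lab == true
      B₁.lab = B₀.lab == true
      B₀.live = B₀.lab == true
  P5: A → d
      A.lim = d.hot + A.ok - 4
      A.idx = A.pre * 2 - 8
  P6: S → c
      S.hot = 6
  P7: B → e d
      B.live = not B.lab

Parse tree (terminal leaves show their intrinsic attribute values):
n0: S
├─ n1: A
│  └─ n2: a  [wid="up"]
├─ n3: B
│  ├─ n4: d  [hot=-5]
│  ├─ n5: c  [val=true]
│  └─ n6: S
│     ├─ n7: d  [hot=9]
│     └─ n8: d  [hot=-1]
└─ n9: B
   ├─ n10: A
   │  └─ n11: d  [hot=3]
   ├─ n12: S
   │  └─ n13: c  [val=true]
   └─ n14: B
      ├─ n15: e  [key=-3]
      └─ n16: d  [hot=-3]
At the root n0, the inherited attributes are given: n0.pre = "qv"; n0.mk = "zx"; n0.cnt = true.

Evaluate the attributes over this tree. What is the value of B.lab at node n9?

1. n0.pre = "qv"  [given at root]
2. n0.mk = "zx"  [given at root]
3. n0.cnt = true  [given at root]
4. n1.pre = -6  [len(S.mk) - 8]
5. n1.ok = 27  [len(S.pre) + 25]
6. n2.wid = "up"  [terminal]
7. n1.lim = 21  [A.pre + A.ok]
8. n1.idx = 10  [len(a.wid) + 8]
9. n3.lab = false  [S.cnt == false]
10. n4.hot = -5  [terminal]
11. n5.val = true  [terminal]
12. n6.pre = "zk"  ["zk"]
13. n6.mk = "vw"  ["vw"]
14. n6.cnt = true  [B.lab == false]
15. n7.hot = 9  [terminal]
16. n8.hot = -1  [terminal]
17. n6.hot = -6  [d₀.hot - 15]
18. n3.live = true  [B.lab or c.val]
19. n9.lab = true  [A.lim == 21]
20. n10.pre = 0  [0]
21. n10.ok = 19  [19]
22. n11.hot = 3  [terminal]
23. n10.lim = 18  [d.hot + A.ok - 4]
24. n10.idx = -8  [A.pre * 2 - 8]
25. n12.pre = "qr"  ["qr"]
26. n12.mk = "xm"  ["xm"]
27. n12.cnt = true  [B₀.lab == true]
28. n13.val = true  [terminal]
29. n12.hot = 6  [6]
30. n14.lab = true  [B₀.lab == true]
31. n15.key = -3  [terminal]
32. n16.hot = -3  [terminal]
33. n14.live = false  [not B.lab]
34. n9.live = true  [B₀.lab == true]
35. n0.hot = 0  [A.idx + A.lim - 31]

true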